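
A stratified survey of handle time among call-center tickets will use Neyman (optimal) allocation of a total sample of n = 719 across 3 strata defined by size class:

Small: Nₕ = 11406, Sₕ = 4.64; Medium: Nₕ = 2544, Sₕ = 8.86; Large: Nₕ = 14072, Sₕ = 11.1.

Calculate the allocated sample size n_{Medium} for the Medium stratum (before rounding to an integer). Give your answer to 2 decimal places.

69.96

Neyman allocation: nₕ = n·NₕSₕ / Σⱼ NⱼSⱼ.
Σ NⱼSⱼ = 11406·4.64 + 2544·8.86 + 14072·11.1 = 231662.88.
n_{Medium} = 719·2544·8.86 / 231662.88 = 69.96.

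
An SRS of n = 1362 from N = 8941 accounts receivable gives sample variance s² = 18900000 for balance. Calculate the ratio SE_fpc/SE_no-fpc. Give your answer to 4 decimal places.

0.9207

f = n/N = 1362/8941 = 0.15233195.
SE_no-fpc = √(s²/n) = 117.7992; SE_fpc = √((1−f)s²/n) = 108.45642.
Ratio = √(1−f) = 0.92068890.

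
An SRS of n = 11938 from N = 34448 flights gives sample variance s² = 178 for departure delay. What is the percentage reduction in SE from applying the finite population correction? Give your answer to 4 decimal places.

19.1638

f = n/N = 11938/34448 = 0.34655132.
SE_no-fpc = √(s²/n) = 0.12210803; SE_fpc = √((1−f)s²/n) = 0.098707455.
Ratio = √(1−f) = 0.80836172. Reduction = 100·(1 − 0.80836172) = 19.1638%.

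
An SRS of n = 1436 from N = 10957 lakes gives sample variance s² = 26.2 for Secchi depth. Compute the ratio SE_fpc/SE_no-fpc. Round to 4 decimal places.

0.9322

f = n/N = 1436/10957 = 0.13105777.
SE_no-fpc = √(s²/n) = 0.13507452; SE_fpc = √((1−f)s²/n) = 0.12591251.
Ratio = √(1−f) = 0.93217071.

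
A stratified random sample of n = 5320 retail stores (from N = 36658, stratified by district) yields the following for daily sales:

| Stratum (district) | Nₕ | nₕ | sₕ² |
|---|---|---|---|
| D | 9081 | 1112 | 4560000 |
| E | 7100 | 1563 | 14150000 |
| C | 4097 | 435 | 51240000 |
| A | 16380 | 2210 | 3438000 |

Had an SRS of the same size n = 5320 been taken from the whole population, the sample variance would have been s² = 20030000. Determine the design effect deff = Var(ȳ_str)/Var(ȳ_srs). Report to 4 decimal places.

0.6430

Var(ȳ_str) = Σ Wₕ²(1−fₕ)sₕ²/nₕ with Wₕ = Nₕ/36658:
  D: (9081/36658)²·(1−1112/9081)·4560000/1112 = 220.83099
  E: (7100/36658)²·(1−1563/7100)·14150000/1563 = 264.84562
  C: (4097/36658)²·(1−435/4097)·51240000/435 = 1315.1238
  A: (16380/36658)²·(1−2210/16380)·3438000/2210 = 268.69514
  → Var(ȳ_str) = 2069.4956.
Var(ȳ_srs) = (1 − 5320/36658)·20030000/5320 = 3218.6357.
deff = 2069.4956 / 3218.6357 = 0.6430.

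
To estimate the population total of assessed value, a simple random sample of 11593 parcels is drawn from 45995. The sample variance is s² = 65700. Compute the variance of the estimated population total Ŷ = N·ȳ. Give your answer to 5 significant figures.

8.9673 × 10^9

Var(Ŷ) = N²·Var(ȳ) = N²·(1 − n/N)·s²/n.
f = 11593/45995 = 0.25204914; Var(ȳ) = 0.74795086·65700/11593 = 4.2387968.
Var(Ŷ) = 45995² · 4.2387968 = 8.9673443 × 10^9.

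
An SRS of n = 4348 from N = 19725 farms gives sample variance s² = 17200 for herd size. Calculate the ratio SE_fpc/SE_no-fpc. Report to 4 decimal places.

0.8829

f = n/N = 4348/19725 = 0.22043093.
SE_no-fpc = √(s²/n) = 1.9889298; SE_fpc = √((1−f)s²/n) = 1.7560899.
Ratio = √(1−f) = 0.88293209.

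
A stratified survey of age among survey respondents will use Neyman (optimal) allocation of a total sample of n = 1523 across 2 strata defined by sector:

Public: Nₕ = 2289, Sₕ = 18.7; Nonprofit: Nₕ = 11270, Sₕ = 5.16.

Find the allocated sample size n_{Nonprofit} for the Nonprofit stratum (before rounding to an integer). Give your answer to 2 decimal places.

Neyman allocation: nₕ = n·NₕSₕ / Σⱼ NⱼSⱼ.
Σ NⱼSⱼ = 2289·18.7 + 11270·5.16 = 100957.5.
n_{Nonprofit} = 1523·11270·5.16 / 100957.5 = 877.27.

877.27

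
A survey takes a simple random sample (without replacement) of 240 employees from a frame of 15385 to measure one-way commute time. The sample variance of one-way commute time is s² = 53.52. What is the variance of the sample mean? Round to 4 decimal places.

0.2195

Under SRS without replacement, Var(ȳ) = (1 − f)·s²/n with f = n/N = 240/15385 = 0.01559961.
Var(ȳ) = (1 − 0.01559961)·53.52/240 = 0.98440039·0.223 = 0.21952129.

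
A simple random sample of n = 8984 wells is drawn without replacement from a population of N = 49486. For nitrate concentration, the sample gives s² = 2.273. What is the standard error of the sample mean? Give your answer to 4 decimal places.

0.0144

Under SRS without replacement, Var(ȳ) = (1 − f)·s²/n with f = n/N = 8984/49486 = 0.18154630.
Var(ȳ) = (1 − 0.18154630)·2.273/8984 = 0.81845370·2.5300534 × 10^-4 = 2.0707316 × 10^-4.
SE(ȳ) = √(2.0707316 × 10^-4) = 0.0144.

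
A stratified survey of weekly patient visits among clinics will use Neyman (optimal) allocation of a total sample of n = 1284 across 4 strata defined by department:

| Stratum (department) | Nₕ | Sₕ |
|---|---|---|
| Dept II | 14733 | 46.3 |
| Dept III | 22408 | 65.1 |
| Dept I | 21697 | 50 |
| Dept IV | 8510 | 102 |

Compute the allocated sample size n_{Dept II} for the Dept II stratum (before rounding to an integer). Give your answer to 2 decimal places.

Neyman allocation: nₕ = n·NₕSₕ / Σⱼ NⱼSⱼ.
Σ NⱼSⱼ = 14733·46.3 + 22408·65.1 + 21697·50 + 8510·102 = 4.0937687 × 10^6.
n_{Dept II} = 1284·14733·46.3 / (4.0937687 × 10^6) = 213.95.

213.95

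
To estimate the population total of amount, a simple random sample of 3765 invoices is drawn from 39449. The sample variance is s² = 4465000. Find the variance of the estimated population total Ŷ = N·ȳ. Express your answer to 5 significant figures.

Var(Ŷ) = N²·Var(ȳ) = N²·(1 − n/N)·s²/n.
f = 3765/39449 = 0.09543968; Var(ȳ) = 0.90456032·4465000/3765 = 1072.7389.
Var(Ŷ) = 39449² · 1072.7389 = 1.6694216 × 10^12.

1.6694 × 10^12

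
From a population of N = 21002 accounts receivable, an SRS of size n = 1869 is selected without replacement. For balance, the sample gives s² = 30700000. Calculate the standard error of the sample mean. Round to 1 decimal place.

122.3

Under SRS without replacement, Var(ȳ) = (1 − f)·s²/n with f = n/N = 1869/21002 = 0.08899152.
Var(ȳ) = (1 − 0.08899152)·30700000/1869 = 0.91100848·16425.896 = 14964.131.
SE(ȳ) = √(14964.131) = 122.3.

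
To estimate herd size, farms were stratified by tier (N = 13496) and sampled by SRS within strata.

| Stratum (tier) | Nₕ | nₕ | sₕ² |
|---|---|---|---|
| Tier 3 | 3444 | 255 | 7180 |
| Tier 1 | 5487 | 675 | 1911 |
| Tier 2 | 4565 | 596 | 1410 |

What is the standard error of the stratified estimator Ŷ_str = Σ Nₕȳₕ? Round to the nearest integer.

Var(Ŷ_str) = Σₕ Nₕ²(1 − fₕ)sₕ²/nₕ.
Tier 3: 3444²·(1 − 255/3444)·7180/255 = 3.0924446 × 10^8.
Tier 1: 5487²·(1 − 675/5487)·1911/675 = 7.4751084 × 10^7.
Tier 2: 4565²·(1 − 596/4565)·1410/596 = 4.2864201 × 10^7.
Sum = 4.2685975 × 10^8.
SE = √(4.2685975 × 10^8) = 20661.

20661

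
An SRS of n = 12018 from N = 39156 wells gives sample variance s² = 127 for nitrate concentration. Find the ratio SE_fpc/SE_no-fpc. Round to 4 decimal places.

0.8325

f = n/N = 12018/39156 = 0.30692614.
SE_no-fpc = √(s²/n) = 0.10279826; SE_fpc = √((1−f)s²/n) = 0.085580638.
Ratio = √(1−f) = 0.83251058.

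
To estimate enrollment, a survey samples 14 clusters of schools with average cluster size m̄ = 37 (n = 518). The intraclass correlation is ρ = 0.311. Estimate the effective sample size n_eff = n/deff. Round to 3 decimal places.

deff = 1 + (37 − 1)·0.311 = 1 + 11.196 = 12.196.
n_eff = 518 / 12.196 = 42.473.

42.473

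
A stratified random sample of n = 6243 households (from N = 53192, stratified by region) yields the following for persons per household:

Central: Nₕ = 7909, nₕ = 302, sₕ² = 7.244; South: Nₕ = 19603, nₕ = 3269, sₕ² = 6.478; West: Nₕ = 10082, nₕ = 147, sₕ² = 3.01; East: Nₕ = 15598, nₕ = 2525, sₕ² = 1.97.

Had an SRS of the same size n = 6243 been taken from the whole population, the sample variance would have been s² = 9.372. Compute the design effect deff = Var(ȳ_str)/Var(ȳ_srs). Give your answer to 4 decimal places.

1.1437

Var(ȳ_str) = Σ Wₕ²(1−fₕ)sₕ²/nₕ with Wₕ = Nₕ/53192:
  Central: (7909/53192)²·(1−302/7909)·7.244/302 = 5.1005129 × 10^-4
  South: (19603/53192)²·(1−3269/19603)·6.478/3269 = 2.2425827 × 10^-4
  West: (10082/53192)²·(1−147/10082)·3.01/147 = 7.2488829 × 10^-4
  East: (15598/53192)²·(1−2525/15598)·1.97/2525 = 5.6228485 × 10^-5
  → Var(ȳ_str) = 0.0015154263.
Var(ȳ_srs) = (1 − 6243/53192)·9.372/6243 = 0.0013250094.
deff = 0.0015154263 / 0.0013250094 = 1.1437.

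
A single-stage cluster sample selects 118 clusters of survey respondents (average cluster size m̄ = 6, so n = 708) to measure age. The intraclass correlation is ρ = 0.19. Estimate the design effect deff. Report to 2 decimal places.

1.95

deff = 1 + (6 − 1)·0.19 = 1 + 0.95 = 1.95.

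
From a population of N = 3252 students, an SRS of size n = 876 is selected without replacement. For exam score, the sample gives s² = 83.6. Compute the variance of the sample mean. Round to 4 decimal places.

0.0697

Under SRS without replacement, Var(ȳ) = (1 − f)·s²/n with f = n/N = 876/3252 = 0.26937269.
Var(ȳ) = (1 − 0.26937269)·83.6/876 = 0.73062731·0.09543379 = 0.069726533.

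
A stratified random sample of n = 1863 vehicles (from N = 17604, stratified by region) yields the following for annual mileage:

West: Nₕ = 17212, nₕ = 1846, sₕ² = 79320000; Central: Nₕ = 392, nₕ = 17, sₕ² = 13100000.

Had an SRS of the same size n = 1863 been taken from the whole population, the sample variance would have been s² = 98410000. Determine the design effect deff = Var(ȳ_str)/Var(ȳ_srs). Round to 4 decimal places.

Var(ȳ_str) = Σ Wₕ²(1−fₕ)sₕ²/nₕ with Wₕ = Nₕ/17604:
  West: (17212/17604)²·(1−1846/17212)·79320000/1846 = 36670.806
  Central: (392/17604)²·(1−17/392)·13100000/17 = 365.52492
  → Var(ȳ_str) = 37036.331.
Var(ȳ_srs) = (1 − 1863/17604)·98410000/1863 = 47233.196.
deff = 37036.331 / 47233.196 = 0.7841.

0.7841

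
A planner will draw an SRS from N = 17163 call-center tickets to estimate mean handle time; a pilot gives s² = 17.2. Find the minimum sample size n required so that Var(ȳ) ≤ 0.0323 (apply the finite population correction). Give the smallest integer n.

517

Without fpc, n₀ = s²/D = 17.2/0.0323 = 532.5077.
With fpc, (1 − n/N)·s²/n ≤ D requires n ≥ n₀/(1 + n₀/N) = 532.5077/(1 + 532.5077/17163) = 516.4830.
Rounding up, n = 517.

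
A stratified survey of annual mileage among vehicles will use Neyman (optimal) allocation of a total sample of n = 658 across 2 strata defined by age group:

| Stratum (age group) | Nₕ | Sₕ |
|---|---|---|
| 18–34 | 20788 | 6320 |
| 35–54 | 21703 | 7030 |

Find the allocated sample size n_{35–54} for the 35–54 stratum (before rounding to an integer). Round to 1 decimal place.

Neyman allocation: nₕ = n·NₕSₕ / Σⱼ NⱼSⱼ.
Σ NⱼSⱼ = 20788·6320 + 21703·7030 = 2.8395225 × 10^8.
n_{35–54} = 658·21703·7030 / (2.8395225 × 10^8) = 353.6.

353.6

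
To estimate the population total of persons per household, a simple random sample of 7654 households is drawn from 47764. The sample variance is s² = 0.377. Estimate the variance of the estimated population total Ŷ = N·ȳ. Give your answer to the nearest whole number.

Var(Ŷ) = N²·Var(ȳ) = N²·(1 − n/N)·s²/n.
f = 7654/47764 = 0.16024621; Var(ȳ) = 0.83975379·0.377/7654 = 4.1362318 × 10^-5.
Var(Ŷ) = 47764² · (4.1362318 × 10^-5) = 94363.98.

94364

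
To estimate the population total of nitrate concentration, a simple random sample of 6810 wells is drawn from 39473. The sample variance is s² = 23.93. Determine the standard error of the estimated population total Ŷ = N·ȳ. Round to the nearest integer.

Var(Ŷ) = N²·Var(ȳ) = N²·(1 − n/N)·s²/n.
f = 6810/39473 = 0.17252299; Var(ȳ) = 0.82747701·23.93/6810 = 0.0029077129.
Var(Ŷ) = 39473² · 0.0029077129 = 4.530559 × 10^6.
SE(Ŷ) = √(4.530559 × 10^6) = 2129.

2129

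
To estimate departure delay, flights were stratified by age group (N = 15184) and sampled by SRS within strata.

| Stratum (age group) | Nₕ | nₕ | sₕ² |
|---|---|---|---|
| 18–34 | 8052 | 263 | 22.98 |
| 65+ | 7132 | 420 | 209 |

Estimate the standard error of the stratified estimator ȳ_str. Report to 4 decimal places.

Var(ȳ_str) = Σₕ Wₕ²(1 − fₕ)sₕ²/nₕ with Wₕ = Nₕ/N, N = 15184.
18–34: Wₕ = 0.53029505; term = 0.53029505²·(1 − 0.03266269)·22.98/263 = 0.023768805.
65+: Wₕ = 0.46970495; term = 0.46970495²·(1 − 0.05888951)·209/420 = 0.10332083.
Sum = 0.12708964.
SE = √(0.12708964) = 0.3565.

0.3565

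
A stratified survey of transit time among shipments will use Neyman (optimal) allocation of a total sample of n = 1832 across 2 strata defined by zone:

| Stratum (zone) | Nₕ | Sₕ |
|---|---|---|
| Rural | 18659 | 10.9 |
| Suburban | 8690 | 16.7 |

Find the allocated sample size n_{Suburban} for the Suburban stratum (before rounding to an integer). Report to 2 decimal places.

Neyman allocation: nₕ = n·NₕSₕ / Σⱼ NⱼSⱼ.
Σ NⱼSⱼ = 18659·10.9 + 8690·16.7 = 348506.1.
n_{Suburban} = 1832·8690·16.7 / 348506.1 = 762.87.

762.87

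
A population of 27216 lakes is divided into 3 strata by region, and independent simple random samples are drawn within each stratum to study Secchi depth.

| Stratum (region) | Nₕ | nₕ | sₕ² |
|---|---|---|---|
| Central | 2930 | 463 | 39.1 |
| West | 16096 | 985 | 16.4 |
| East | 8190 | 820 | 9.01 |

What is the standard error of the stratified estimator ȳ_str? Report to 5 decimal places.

Var(ȳ_str) = Σₕ Wₕ²(1 − fₕ)sₕ²/nₕ with Wₕ = Nₕ/N, N = 27216.
Central: Wₕ = 0.10765726; term = 0.10765726²·(1 − 0.15802048)·39.1/463 = 8.2410765 × 10^-4.
West: Wₕ = 0.59141681; term = 0.59141681²·(1 − 0.06119533)·16.4/985 = 0.0054672659.
East: Wₕ = 0.30092593; term = 0.30092593²·(1 − 0.10012210)·9.01/820 = 8.9539308 × 10^-4.
Sum = 0.0071867666.
SE = √(0.0071867666) = 0.08477.

0.08477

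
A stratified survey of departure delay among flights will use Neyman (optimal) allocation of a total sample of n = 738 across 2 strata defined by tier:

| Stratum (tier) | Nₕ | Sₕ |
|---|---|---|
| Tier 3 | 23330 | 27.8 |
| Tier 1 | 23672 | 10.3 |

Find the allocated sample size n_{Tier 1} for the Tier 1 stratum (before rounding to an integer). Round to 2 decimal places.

Neyman allocation: nₕ = n·NₕSₕ / Σⱼ NⱼSⱼ.
Σ NⱼSⱼ = 23330·27.8 + 23672·10.3 = 892395.6.
n_{Tier 1} = 738·23672·10.3 / 892395.6 = 201.64.

201.64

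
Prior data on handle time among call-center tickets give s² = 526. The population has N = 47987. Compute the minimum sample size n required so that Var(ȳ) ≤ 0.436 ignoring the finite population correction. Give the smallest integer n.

1207

Without fpc, n₀ = s²/D = 526/0.436 = 1206.4220.
Rounding up, n = 1207.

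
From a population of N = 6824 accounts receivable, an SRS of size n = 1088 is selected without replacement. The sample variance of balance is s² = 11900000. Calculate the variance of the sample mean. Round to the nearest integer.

9194

Under SRS without replacement, Var(ȳ) = (1 − f)·s²/n with f = n/N = 1088/6824 = 0.15943728.
Var(ȳ) = (1 − 0.15943728)·11900000/1088 = 0.84056272·10937.5 = 9193.6547.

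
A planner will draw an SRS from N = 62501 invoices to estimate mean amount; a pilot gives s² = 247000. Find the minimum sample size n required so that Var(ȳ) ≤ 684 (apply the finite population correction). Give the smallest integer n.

Without fpc, n₀ = s²/D = 247000/684 = 361.1111.
With fpc, (1 − n/N)·s²/n ≤ D requires n ≥ n₀/(1 + n₀/N) = 361.1111/(1 + 361.1111/62501) = 359.0367.
Rounding up, n = 360.

360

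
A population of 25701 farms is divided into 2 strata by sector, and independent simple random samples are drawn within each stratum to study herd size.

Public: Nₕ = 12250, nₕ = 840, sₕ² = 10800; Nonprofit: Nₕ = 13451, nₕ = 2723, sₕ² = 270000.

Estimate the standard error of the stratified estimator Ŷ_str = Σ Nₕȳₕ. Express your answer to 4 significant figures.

Var(Ŷ_str) = Σₕ Nₕ²(1 − fₕ)sₕ²/nₕ.
Public: 12250²·(1 − 840/12250)·10800/840 = 1.797075 × 10^9.
Nonprofit: 13451²·(1 − 2723/13451)·270000/2723 = 1.4308347 × 10^10.
Sum = 1.6105422 × 10^10.
SE = √(1.6105422 × 10^10) = 126900.

126900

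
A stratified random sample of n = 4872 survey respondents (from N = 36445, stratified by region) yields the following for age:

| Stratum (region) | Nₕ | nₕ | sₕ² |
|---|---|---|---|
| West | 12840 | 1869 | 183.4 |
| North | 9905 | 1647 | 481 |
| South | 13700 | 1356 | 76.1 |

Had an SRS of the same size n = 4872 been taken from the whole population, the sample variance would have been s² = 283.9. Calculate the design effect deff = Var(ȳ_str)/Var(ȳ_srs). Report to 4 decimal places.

0.7040

Var(ȳ_str) = Σ Wₕ²(1−fₕ)sₕ²/nₕ with Wₕ = Nₕ/36445:
  West: (12840/36445)²·(1−1869/12840)·183.4/1869 = 0.010406995
  North: (9905/36445)²·(1−1647/9905)·481/1647 = 0.017984772
  South: (13700/36445)²·(1−1356/13700)·76.1/1356 = 0.0071453834
  → Var(ȳ_str) = 0.03553715.
Var(ȳ_srs) = (1 − 4872/36445)·283.9/4872 = 0.050481937.
deff = 0.03553715 / 0.050481937 = 0.7040.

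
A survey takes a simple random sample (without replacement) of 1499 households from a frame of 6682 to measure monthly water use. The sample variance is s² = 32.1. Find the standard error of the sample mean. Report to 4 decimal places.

Under SRS without replacement, Var(ȳ) = (1 − f)·s²/n with f = n/N = 1499/6682 = 0.22433403.
Var(ȳ) = (1 − 0.22433403)·32.1/1499 = 0.77566597·0.021414276 = 0.016610325.
SE(ȳ) = √(0.016610325) = 0.1289.

0.1289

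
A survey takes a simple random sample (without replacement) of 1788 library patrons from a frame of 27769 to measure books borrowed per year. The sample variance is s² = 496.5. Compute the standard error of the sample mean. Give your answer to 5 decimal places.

Under SRS without replacement, Var(ȳ) = (1 − f)·s²/n with f = n/N = 1788/27769 = 0.06438835.
Var(ȳ) = (1 − 0.06438835)·496.5/1788 = 0.93561165·0.27768456 = 0.25980491.
SE(ȳ) = √(0.25980491) = 0.50971.

0.50971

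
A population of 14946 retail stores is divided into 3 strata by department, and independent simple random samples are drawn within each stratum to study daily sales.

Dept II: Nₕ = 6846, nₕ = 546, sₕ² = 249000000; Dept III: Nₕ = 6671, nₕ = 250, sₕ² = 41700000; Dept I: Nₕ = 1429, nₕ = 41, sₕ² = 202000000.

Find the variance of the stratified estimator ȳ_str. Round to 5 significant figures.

163780

Var(ȳ_str) = Σₕ Wₕ²(1 − fₕ)sₕ²/nₕ with Wₕ = Nₕ/N, N = 14946.
Dept II: Wₕ = 0.45804898; term = 0.45804898²·(1 − 0.07975460)·249000000/546 = 88050.98.
Dept III: Wₕ = 0.44634016; term = 0.44634016²·(1 − 0.03747564)·41700000/250 = 31984.51.
Dept I: Wₕ = 0.09561087; term = 0.09561087²·(1 − 0.02869139)·202000000/41 = 43746.091.
Sum = 163781.58.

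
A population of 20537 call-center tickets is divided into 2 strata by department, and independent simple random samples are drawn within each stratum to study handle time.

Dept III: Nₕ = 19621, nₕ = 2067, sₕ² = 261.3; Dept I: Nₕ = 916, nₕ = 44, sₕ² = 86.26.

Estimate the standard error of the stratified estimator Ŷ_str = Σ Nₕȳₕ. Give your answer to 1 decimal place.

6716.2

Var(Ŷ_str) = Σₕ Nₕ²(1 − fₕ)sₕ²/nₕ.
Dept III: 19621²·(1 − 2067/19621)·261.3/2067 = 4.3540776 × 10^7.
Dept I: 916²·(1 − 44/916)·86.26/44 = 1.565917 × 10^6.
Sum = 4.5106693 × 10^7.
SE = √(4.5106693 × 10^7) = 6716.2.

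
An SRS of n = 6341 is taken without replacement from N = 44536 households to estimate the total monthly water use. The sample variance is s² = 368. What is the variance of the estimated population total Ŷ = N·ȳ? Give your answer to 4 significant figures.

9.872 × 10^7

Var(Ŷ) = N²·Var(ȳ) = N²·(1 − n/N)·s²/n.
f = 6341/44536 = 0.14237920; Var(ȳ) = 0.85762080·368/6341 = 0.049772032.
Var(Ŷ) = 44536² · 0.049772032 = 9.87206 × 10^7.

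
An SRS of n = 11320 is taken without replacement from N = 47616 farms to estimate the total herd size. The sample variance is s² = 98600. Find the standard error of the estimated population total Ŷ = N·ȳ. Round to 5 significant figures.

122690

Var(Ŷ) = N²·Var(ȳ) = N²·(1 − n/N)·s²/n.
f = 11320/47616 = 0.23773522; Var(ȳ) = 0.76226478·98600/11320 = 6.6395148.
Var(Ŷ) = 47616² · 6.6395148 = 1.5053662 × 10^10.
SE(Ŷ) = √(1.5053662 × 10^10) = 122690.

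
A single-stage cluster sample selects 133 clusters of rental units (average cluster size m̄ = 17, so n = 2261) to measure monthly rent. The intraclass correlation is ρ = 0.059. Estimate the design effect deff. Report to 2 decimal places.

1.94

deff = 1 + (17 − 1)·0.059 = 1 + 0.944 = 1.944.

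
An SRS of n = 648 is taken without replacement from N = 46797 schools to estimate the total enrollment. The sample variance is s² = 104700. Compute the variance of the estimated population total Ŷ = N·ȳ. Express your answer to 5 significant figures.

Var(Ŷ) = N²·Var(ȳ) = N²·(1 − n/N)·s²/n.
f = 648/46797 = 0.01384704; Var(ȳ) = 0.98615296·104700/648 = 159.33675.
Var(Ŷ) = 46797² · 159.33675 = 3.4894098 × 10^11.

3.4894 × 10^11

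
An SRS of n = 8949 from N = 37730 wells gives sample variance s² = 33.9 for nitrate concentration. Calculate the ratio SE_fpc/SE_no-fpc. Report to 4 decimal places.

0.8734

f = n/N = 8949/37730 = 0.23718526.
SE_no-fpc = √(s²/n) = 0.061547809; SE_fpc = √((1−f)s²/n) = 0.053755404.
Ratio = √(1−f) = 0.87339266.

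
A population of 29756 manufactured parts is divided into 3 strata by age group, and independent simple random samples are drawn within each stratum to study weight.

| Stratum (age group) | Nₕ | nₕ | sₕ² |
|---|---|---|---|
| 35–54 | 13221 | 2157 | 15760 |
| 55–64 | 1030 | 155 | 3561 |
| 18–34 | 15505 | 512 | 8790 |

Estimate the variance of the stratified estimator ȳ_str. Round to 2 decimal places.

5.74

Var(ȳ_str) = Σₕ Wₕ²(1 − fₕ)sₕ²/nₕ with Wₕ = Nₕ/N, N = 29756.
35–54: Wₕ = 0.44431375; term = 0.44431375²·(1 − 0.16314953)·15760/2157 = 1.2070727.
55–64: Wₕ = 0.03461487; term = 0.03461487²·(1 − 0.15048544)·3561/155 = 0.02338495.
18–34: Wₕ = 0.52107138; term = 0.52107138²·(1 − 0.03302161)·8790/512 = 4.5074418.
Sum = 5.7378995.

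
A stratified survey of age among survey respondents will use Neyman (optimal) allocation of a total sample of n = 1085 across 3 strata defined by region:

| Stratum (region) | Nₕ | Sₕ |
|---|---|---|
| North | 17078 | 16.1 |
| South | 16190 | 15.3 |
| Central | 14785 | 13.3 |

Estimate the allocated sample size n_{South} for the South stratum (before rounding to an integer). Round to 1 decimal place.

Neyman allocation: nₕ = n·NₕSₕ / Σⱼ NⱼSⱼ.
Σ NⱼSⱼ = 17078·16.1 + 16190·15.3 + 14785·13.3 = 719303.3.
n_{South} = 1085·16190·15.3 / 719303.3 = 373.6.

373.6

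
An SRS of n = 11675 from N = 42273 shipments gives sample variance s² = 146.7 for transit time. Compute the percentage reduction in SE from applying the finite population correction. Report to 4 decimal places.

14.9224

f = n/N = 11675/42273 = 0.27618101.
SE_no-fpc = √(s²/n) = 0.1120951; SE_fpc = √((1−f)s²/n) = 0.095367763.
Ratio = √(1−f) = 0.85077552. Reduction = 100·(1 − 0.85077552) = 14.9224%.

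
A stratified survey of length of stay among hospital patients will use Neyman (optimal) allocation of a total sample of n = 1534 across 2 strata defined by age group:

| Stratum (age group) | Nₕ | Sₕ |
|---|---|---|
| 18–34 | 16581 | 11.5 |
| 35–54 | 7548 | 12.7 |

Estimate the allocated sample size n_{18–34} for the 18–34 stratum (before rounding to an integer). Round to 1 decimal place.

1020.8

Neyman allocation: nₕ = n·NₕSₕ / Σⱼ NⱼSⱼ.
Σ NⱼSⱼ = 16581·11.5 + 7548·12.7 = 286541.1.
n_{18–34} = 1534·16581·11.5 / 286541.1 = 1020.8.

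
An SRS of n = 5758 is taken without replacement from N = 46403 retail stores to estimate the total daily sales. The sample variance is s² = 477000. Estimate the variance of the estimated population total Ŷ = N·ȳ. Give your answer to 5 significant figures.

Var(Ŷ) = N²·Var(ȳ) = N²·(1 − n/N)·s²/n.
f = 5758/46403 = 0.12408680; Var(ȳ) = 0.87591320·477000/5758 = 72.561757.
Var(Ŷ) = 46403² · 72.561757 = 1.5624276 × 10^11.

1.5624 × 10^11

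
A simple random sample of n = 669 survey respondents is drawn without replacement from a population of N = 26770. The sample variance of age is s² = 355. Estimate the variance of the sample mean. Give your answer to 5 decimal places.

0.51738

Under SRS without replacement, Var(ȳ) = (1 − f)·s²/n with f = n/N = 669/26770 = 0.02499066.
Var(ȳ) = (1 − 0.02499066)·355/669 = 0.97500934·0.53064275 = 0.51738164.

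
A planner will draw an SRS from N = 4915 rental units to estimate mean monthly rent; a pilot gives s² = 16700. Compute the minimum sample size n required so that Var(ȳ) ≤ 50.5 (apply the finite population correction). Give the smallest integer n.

310

Without fpc, n₀ = s²/D = 16700/50.5 = 330.6931.
With fpc, (1 − n/N)·s²/n ≤ D requires n ≥ n₀/(1 + n₀/N) = 330.6931/(1 + 330.6931/4915) = 309.8459.
Rounding up, n = 310.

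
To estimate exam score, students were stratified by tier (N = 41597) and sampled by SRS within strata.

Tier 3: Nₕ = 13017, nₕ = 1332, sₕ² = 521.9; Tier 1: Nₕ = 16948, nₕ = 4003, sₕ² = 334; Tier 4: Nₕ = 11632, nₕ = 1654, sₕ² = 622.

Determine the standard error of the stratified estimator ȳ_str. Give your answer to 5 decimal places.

0.26504

Var(ȳ_str) = Σₕ Wₕ²(1 − fₕ)sₕ²/nₕ with Wₕ = Nₕ/N, N = 41597.
Tier 3: Wₕ = 0.31293122; term = 0.31293122²·(1 − 0.10232773)·521.9/1332 = 0.034442818.
Tier 1: Wₕ = 0.40743323; term = 0.40743323²·(1 − 0.23619306)·334/4003 = 0.010579311.
Tier 4: Wₕ = 0.27963555; term = 0.27963555²·(1 − 0.14219395)·622/1654 = 0.025224859.
Sum = 0.070246988.
SE = √(0.070246988) = 0.26504.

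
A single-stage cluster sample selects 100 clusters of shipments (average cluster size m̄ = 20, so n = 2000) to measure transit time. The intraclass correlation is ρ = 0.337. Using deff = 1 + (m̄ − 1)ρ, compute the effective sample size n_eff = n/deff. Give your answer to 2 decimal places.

deff = 1 + (20 − 1)·0.337 = 1 + 6.403 = 7.403.
n_eff = 2000 / 7.403 = 270.16.

270.16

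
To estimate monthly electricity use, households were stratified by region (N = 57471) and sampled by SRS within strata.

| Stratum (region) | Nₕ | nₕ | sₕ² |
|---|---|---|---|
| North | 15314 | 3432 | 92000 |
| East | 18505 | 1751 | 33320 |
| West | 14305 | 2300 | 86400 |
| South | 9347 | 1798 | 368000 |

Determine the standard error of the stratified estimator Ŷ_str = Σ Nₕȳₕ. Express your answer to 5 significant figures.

Var(Ŷ_str) = Σₕ Nₕ²(1 − fₕ)sₕ²/nₕ.
North: 15314²·(1 − 3432/15314)·92000/3432 = 4.877741 × 10^9.
East: 18505²·(1 − 1751/18505)·33320/1751 = 5.8996527 × 10^9.
West: 14305²·(1 − 2300/14305)·86400/2300 = 6.4511321 × 10^9.
South: 9347²·(1 − 1798/9347)·368000/1798 = 1.4441749 × 10^10.
Sum = 3.1670275 × 10^10.
SE = √(3.1670275 × 10^10) = 177960.

177960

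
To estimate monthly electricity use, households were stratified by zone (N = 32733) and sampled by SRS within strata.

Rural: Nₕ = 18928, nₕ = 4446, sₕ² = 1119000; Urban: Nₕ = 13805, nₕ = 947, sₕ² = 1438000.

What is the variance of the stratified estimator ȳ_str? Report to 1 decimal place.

Var(ȳ_str) = Σₕ Wₕ²(1 − fₕ)sₕ²/nₕ with Wₕ = Nₕ/N, N = 32733.
Rural: Wₕ = 0.57825436; term = 0.57825436²·(1 − 0.23489011)·1119000/4446 = 64.390571.
Urban: Wₕ = 0.42174564; term = 0.42174564²·(1 − 0.06859833)·1438000/947 = 251.5632.
Sum = 315.95377.

316.0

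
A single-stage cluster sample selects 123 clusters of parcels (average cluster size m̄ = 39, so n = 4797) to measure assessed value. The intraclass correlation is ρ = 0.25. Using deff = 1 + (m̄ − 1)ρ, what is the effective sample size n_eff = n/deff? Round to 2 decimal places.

deff = 1 + (39 − 1)·0.25 = 1 + 9.5 = 10.5.
n_eff = 4797 / 10.5 = 456.86.

456.86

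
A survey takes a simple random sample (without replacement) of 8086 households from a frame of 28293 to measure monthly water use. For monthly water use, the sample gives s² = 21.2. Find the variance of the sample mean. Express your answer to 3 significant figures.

0.00187

Under SRS without replacement, Var(ȳ) = (1 − f)·s²/n with f = n/N = 8086/28293 = 0.28579507.
Var(ȳ) = (1 − 0.28579507)·21.2/8086 = 0.71420493·0.0026218155 = 0.0018725135.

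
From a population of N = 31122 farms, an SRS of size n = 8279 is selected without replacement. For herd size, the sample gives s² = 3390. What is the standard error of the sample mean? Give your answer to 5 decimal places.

Under SRS without replacement, Var(ȳ) = (1 − f)·s²/n with f = n/N = 8279/31122 = 0.26601761.
Var(ȳ) = (1 − 0.26601761)·3390/8279 = 0.73398239·0.40946974 = 0.30054358.
SE(ȳ) = √(0.30054358) = 0.54822.

0.54822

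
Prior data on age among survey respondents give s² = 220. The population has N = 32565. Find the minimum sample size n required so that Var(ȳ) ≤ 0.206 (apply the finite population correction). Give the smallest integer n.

Without fpc, n₀ = s²/D = 220/0.206 = 1067.9612.
With fpc, (1 − n/N)·s²/n ≤ D requires n ≥ n₀/(1 + n₀/N) = 1067.9612/(1 + 1067.9612/32565) = 1034.0498.
Rounding up, n = 1035.

1035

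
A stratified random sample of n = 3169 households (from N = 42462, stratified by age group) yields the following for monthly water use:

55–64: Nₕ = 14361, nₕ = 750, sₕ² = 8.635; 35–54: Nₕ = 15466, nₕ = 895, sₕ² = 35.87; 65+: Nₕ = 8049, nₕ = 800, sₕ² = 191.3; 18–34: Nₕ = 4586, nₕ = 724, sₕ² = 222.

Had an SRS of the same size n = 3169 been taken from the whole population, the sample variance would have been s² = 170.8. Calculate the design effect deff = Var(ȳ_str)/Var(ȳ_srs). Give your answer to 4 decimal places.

Var(ȳ_str) = Σ Wₕ²(1−fₕ)sₕ²/nₕ with Wₕ = Nₕ/42462:
  55–64: (14361/42462)²·(1−750/14361)·8.635/750 = 0.0012481733
  35–54: (15466/42462)²·(1−895/15466)·35.87/895 = 0.0050092743
  65+: (8049/42462)²·(1−800/8049)·191.3/800 = 0.0077382743
  18–34: (4586/42462)²·(1−724/4586)·222/724 = 0.0030120338
  → Var(ȳ_str) = 0.017007756.
Var(ȳ_srs) = (1 − 3169/42462)·170.8/3169 = 0.049874708.
deff = 0.017007756 / 0.049874708 = 0.3410.

0.3410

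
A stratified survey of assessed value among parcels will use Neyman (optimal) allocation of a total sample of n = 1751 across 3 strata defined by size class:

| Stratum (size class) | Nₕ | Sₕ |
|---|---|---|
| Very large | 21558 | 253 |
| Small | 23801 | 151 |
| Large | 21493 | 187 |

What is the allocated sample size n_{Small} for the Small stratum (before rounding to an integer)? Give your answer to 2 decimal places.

481.58

Neyman allocation: nₕ = n·NₕSₕ / Σⱼ NⱼSⱼ.
Σ NⱼSⱼ = 21558·253 + 23801·151 + 21493·187 = 1.3067316 × 10^7.
n_{Small} = 1751·23801·151 / (1.3067316 × 10^7) = 481.58.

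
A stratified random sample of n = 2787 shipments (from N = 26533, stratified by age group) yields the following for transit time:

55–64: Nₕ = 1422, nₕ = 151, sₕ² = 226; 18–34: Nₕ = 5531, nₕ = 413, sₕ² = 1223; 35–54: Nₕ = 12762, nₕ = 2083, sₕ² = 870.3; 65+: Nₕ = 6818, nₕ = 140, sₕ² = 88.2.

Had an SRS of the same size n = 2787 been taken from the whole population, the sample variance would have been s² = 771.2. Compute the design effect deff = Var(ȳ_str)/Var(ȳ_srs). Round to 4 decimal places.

Var(ȳ_str) = Σ Wₕ²(1−fₕ)sₕ²/nₕ with Wₕ = Nₕ/26533:
  55–64: (1422/26533)²·(1−151/1422)·226/151 = 0.003842412
  18–34: (5531/26533)²·(1−413/5531)·1223/413 = 0.11907145
  35–54: (12762/26533)²·(1−2083/12762)·870.3/2083 = 0.080882828
  65+: (6818/26533)²·(1−140/6818)·88.2/140 = 0.040744711
  → Var(ȳ_str) = 0.2445414.
Var(ȳ_srs) = (1 − 2787/26533)·771.2/2787 = 0.24764762.
deff = 0.2445414 / 0.24764762 = 0.9875.

0.9875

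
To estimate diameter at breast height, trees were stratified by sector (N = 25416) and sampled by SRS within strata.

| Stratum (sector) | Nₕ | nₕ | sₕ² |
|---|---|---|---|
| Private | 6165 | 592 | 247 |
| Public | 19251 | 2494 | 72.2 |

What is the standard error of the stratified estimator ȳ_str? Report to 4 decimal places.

0.1914

Var(ȳ_str) = Σₕ Wₕ²(1 − fₕ)sₕ²/nₕ with Wₕ = Nₕ/N, N = 25416.
Private: Wₕ = 0.24256374; term = 0.24256374²·(1 − 0.09602595)·247/592 = 0.022191311.
Public: Wₕ = 0.75743626; term = 0.75743626²·(1 − 0.12955171)·72.2/2494 = 0.014456924.
Sum = 0.036648235.
SE = √(0.036648235) = 0.1914.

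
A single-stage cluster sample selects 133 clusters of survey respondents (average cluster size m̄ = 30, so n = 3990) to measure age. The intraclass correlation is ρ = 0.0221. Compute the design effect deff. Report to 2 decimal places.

deff = 1 + (30 − 1)·0.0221 = 1 + 0.6409 = 1.6409.

1.64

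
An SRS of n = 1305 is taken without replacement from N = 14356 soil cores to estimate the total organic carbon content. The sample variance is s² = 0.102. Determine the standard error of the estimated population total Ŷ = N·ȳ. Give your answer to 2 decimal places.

121.01

Var(Ŷ) = N²·Var(ȳ) = N²·(1 − n/N)·s²/n.
f = 1305/14356 = 0.09090276; Var(ȳ) = 0.90909724·0.102/1305 = 7.1055876 × 10^-5.
Var(Ŷ) = 14356² · (7.1055876 × 10^-5) = 14644.242.
SE(Ŷ) = √(14644.242) = 121.01.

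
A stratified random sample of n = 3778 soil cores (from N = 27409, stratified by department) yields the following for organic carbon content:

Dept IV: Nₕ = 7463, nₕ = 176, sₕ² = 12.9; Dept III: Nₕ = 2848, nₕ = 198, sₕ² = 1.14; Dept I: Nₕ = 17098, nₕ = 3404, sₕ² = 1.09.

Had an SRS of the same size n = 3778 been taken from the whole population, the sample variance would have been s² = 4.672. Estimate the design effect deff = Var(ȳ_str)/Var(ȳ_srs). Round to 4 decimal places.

Var(ȳ_str) = Σ Wₕ²(1−fₕ)sₕ²/nₕ with Wₕ = Nₕ/27409:
  Dept IV: (7463/27409)²·(1−176/7463)·12.9/176 = 0.0053058244
  Dept III: (2848/27409)²·(1−198/2848)·1.14/198 = 5.7841446 × 10^-5
  Dept I: (17098/27409)²·(1−3404/17098)·1.09/3404 = 9.9799003 × 10^-5
  → Var(ȳ_str) = 0.0054634648.
Var(ȳ_srs) = (1 − 3778/27409)·4.672/3778 = 0.0010661782.
deff = 0.0054634648 / 0.0010661782 = 5.1243.

5.1243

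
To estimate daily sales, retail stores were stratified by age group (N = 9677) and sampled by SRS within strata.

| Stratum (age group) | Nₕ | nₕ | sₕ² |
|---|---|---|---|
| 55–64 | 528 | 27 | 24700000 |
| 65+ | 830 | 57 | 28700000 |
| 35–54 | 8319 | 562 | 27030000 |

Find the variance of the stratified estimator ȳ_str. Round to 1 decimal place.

Var(ȳ_str) = Σₕ Wₕ²(1 − fₕ)sₕ²/nₕ with Wₕ = Nₕ/N, N = 9677.
55–64: Wₕ = 0.05456236; term = 0.05456236²·(1 − 0.05113636)·24700000/27 = 2584.1835.
65+: Wₕ = 0.08577038; term = 0.08577038²·(1 − 0.06867470)·28700000/57 = 3449.7144.
35–54: Wₕ = 0.85966725; term = 0.85966725²·(1 − 0.06755620)·27030000/562 = 33143.103.
Sum = 39177.001.

39177.0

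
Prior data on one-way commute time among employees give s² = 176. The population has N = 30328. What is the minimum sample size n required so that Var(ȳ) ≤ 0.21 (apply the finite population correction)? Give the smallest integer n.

816

Without fpc, n₀ = s²/D = 176/0.21 = 838.0952.
With fpc, (1 − n/N)·s²/n ≤ D requires n ≥ n₀/(1 + n₀/N) = 838.0952/(1 + 838.0952/30328) = 815.5578.
Rounding up, n = 816.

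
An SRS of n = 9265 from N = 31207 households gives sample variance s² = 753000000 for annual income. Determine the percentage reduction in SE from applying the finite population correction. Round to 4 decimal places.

f = n/N = 9265/31207 = 0.29688852.
SE_no-fpc = √(s²/n) = 285.08527; SE_fpc = √((1−f)s²/n) = 239.04897.
Ratio = √(1−f) = 0.83851743. Reduction = 100·(1 − 0.83851743) = 16.1483%.

16.1483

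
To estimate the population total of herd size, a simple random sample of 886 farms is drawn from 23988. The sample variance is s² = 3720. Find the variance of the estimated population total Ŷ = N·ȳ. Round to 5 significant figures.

Var(Ŷ) = N²·Var(ȳ) = N²·(1 − n/N)·s²/n.
f = 886/23988 = 0.03693513; Var(ȳ) = 0.96306487·3720/886 = 4.0435681.
Var(Ŷ) = 23988² · 4.0435681 = 2.3267667 × 10^9.

2.3268 × 10^9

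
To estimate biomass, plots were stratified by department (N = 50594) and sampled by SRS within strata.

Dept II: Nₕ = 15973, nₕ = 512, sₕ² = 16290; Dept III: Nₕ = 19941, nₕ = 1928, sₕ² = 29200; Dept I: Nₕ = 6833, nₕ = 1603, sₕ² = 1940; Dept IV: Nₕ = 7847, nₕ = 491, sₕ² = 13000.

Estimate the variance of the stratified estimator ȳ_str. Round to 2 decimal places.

Var(ȳ_str) = Σₕ Wₕ²(1 − fₕ)sₕ²/nₕ with Wₕ = Nₕ/N, N = 50594.
Dept II: Wₕ = 0.31570937; term = 0.31570937²·(1 − 0.03205409)·16290/512 = 3.0695673.
Dept III: Wₕ = 0.39413764; term = 0.39413764²·(1 − 0.09668522)·29200/1928 = 2.1252537.
Dept I: Wₕ = 0.13505554; term = 0.13505554²·(1 − 0.23459681)·1940/1603 = 0.016895976.
Dept IV: Wₕ = 0.15509744; term = 0.15509744²·(1 − 0.06257168)·13000/491 = 0.59704793.
Sum = 5.8087649.

5.81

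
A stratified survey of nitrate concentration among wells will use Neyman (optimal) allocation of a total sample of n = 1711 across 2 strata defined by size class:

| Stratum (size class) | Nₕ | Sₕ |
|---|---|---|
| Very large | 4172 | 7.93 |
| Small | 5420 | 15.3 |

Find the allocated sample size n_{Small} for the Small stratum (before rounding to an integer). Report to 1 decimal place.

1223.1

Neyman allocation: nₕ = n·NₕSₕ / Σⱼ NⱼSⱼ.
Σ NⱼSⱼ = 4172·7.93 + 5420·15.3 = 116009.96.
n_{Small} = 1711·5420·15.3 / 116009.96 = 1223.1.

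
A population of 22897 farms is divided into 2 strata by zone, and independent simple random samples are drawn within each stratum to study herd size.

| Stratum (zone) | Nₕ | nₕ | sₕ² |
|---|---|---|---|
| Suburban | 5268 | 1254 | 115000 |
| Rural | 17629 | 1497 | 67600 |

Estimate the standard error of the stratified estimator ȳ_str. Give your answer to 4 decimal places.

Var(ȳ_str) = Σₕ Wₕ²(1 − fₕ)sₕ²/nₕ with Wₕ = Nₕ/N, N = 22897.
Suburban: Wₕ = 0.23007381; term = 0.23007381²·(1 − 0.23804100)·115000/1254 = 3.6988462.
Rural: Wₕ = 0.76992619; term = 0.76992619²·(1 − 0.08491690)·67600/1497 = 24.495348.
Sum = 28.194194.
SE = √(28.194194) = 5.3098.

5.3098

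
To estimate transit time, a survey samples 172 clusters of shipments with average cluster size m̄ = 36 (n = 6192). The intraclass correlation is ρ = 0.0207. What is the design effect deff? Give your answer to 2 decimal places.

1.72

deff = 1 + (36 − 1)·0.0207 = 1 + 0.7245 = 1.7245.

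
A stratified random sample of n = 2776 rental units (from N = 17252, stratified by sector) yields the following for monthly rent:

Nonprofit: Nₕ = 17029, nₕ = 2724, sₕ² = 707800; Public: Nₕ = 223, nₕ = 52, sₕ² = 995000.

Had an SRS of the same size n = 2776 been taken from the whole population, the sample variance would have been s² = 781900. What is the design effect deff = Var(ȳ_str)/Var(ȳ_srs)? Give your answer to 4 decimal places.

0.9102

Var(ȳ_str) = Σ Wₕ²(1−fₕ)sₕ²/nₕ with Wₕ = Nₕ/17252:
  Nonprofit: (17029/17252)²·(1−2724/17029)·707800/2724 = 212.66771
  Public: (223/17252)²·(1−52/223)·995000/52 = 2.451556
  → Var(ȳ_str) = 215.11927.
Var(ȳ_srs) = (1 − 2776/17252)·781900/2776 = 236.34198.
deff = 215.11927 / 236.34198 = 0.9102.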